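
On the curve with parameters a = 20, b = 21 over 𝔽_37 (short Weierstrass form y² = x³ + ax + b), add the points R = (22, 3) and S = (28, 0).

(15, 12)

(22, 3) + (28, 0). λ = (0 - 3)/(28 - 22) ≡ 34/6 mod 37. 6⁻¹ ≡ 31 (mod 37), so λ ≡ 18.
  x = λ² - 22 - 28 = 324 - 50 ≡ 15; y = λ·(22 - 15) - 3 ≡ 12. → (15, 12)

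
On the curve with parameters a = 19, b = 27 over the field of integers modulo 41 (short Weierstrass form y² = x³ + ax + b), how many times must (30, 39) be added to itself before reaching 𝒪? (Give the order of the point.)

2P: tangent at (30, 39): λ = (3·30² + 19)/(2·39) ≡ 13/37. 37⁻¹ ≡ 10 (mod 41), so λ ≡ 13·10 ≡ 7.
  x = λ² - 30 - 30 = 49 - 60 ≡ 30; y = λ·(30 - 30) - 39 ≡ 2. → (30, 2)
3P: (30, 2) + (30, 39): same x and y₁ ≡ -y₂, so the sum is 𝒪.
3P = 𝒪, so the order is 3.

3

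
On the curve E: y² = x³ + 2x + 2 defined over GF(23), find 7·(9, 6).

(8, 1)

Write Q = (9, 6).
Double-and-add on 7 = (111)₂. Start with Q = (9, 6) for the leading 1-bit.
double: tangent at (9, 6): λ = (3·9² + 2)/(2·6) ≡ 15/12. 12⁻¹ ≡ 2 (mod 23), so λ ≡ 15·2 ≡ 7.
  x = λ² - 9 - 9 = 49 - 18 ≡ 8; y = λ·(9 - 8) - 6 ≡ 1. → (8, 1)
add Q: (8, 1) + (9, 6). λ = (6 - 1)/(9 - 8) ≡ 5/1 mod 23. 1⁻¹ ≡ 1 (mod 23), so λ ≡ 5.
  x = λ² - 8 - 9 = 25 - 17 ≡ 8; y = λ·(8 - 8) - 1 ≡ 22. → (8, 22)
double: tangent at (8, 22): λ = (3·8² + 2)/(2·22) ≡ 10/21. 21⁻¹ ≡ 11 (mod 23) since 21·11 = 231 ≡ 1, so λ ≡ 10·11 ≡ 18.
  x = λ² - 8 - 8 = 324 - 16 ≡ 9; y = λ·(8 - 9) - 22 ≡ 6. → (9, 6)
add Q: tangent at (9, 6): λ = (3·9² + 2)/(2·6) ≡ 15/12. 12⁻¹ ≡ 2 (mod 23) since 12·2 = 24 ≡ 1, so λ ≡ 15·2 ≡ 7.
  x = λ² - 9 - 9 = 49 - 18 ≡ 8; y = λ·(9 - 8) - 6 ≡ 1. → (8, 1)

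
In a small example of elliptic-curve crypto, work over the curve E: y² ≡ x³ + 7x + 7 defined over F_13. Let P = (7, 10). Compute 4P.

Repeated addition: build up to 4P.
2P: tangent at (7, 10): λ = (3·7² + 7)/(2·10) ≡ 11/7. 7⁻¹ ≡ 2 (mod 13) since 7·2 = 14 ≡ 1, so λ ≡ 11·2 ≡ 9.
  x = λ² - 7 - 7 = 81 - 14 ≡ 2; y = λ·(7 - 2) - 10 ≡ 9. → (2, 9)
3P: (2, 9) + (7, 10). λ = (10 - 9)/(7 - 2) ≡ 1/5 mod 13. 5⁻¹ ≡ 8 (mod 13), so λ ≡ 8.
  x = λ² - 2 - 7 = 64 - 9 ≡ 3; y = λ·(2 - 3) - 9 ≡ 9. → (3, 9)
4P: (3, 9) + (7, 10). λ = (10 - 9)/(7 - 3) ≡ 1/4 mod 13. 4⁻¹ ≡ 10 (mod 13), so λ ≡ 10.
  x = λ² - 3 - 7 = 100 - 10 ≡ 12; y = λ·(3 - 12) - 9 ≡ 5. → (12, 5)

(12, 5)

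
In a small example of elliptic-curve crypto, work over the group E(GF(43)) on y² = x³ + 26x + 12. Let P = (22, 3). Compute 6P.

(27, 31)

Double-and-add on 6 = (110)₂. Start with P = (22, 3) for the leading 1-bit.
double: tangent at (22, 3): λ = (3·22² + 26)/(2·3) ≡ 16/6. 6⁻¹ ≡ 36 (mod 43), so λ ≡ 16·36 ≡ 17.
  x = λ² - 22 - 22 = 289 - 44 ≡ 30; y = λ·(22 - 30) - 3 ≡ 33. → (30, 33)
add P: (30, 33) + (22, 3). λ = (3 - 33)/(22 - 30) ≡ 13/35 mod 43. 35⁻¹ ≡ 16 (mod 43) since 35·16 = 560 ≡ 1, so λ ≡ 36.
  x = λ² - 30 - 22 = 1296 - 52 ≡ 40; y = λ·(30 - 40) - 33 ≡ 37. → (40, 37)
double: tangent at (40, 37): λ = (3·40² + 26)/(2·37) ≡ 10/31. 31⁻¹ ≡ 25 (mod 43), so λ ≡ 10·25 ≡ 35.
  x = λ² - 40 - 40 = 1225 - 80 ≡ 27; y = λ·(40 - 27) - 37 ≡ 31. → (27, 31)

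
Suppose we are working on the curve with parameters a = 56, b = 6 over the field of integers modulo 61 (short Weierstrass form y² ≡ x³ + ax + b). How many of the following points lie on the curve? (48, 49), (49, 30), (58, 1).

(48, 49): 49² ≡ 22, rhs ≡ 9 → off.
(49, 30): 30² ≡ 46, rhs ≡ 46 → on.
(58, 1): 1² ≡ 1, rhs ≡ 55 → off.

1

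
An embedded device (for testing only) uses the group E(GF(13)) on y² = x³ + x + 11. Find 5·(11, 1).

(11, 12)

Write G = (11, 1).
Double-and-add on 5 = (101)₂. Start with G = (11, 1) for the leading 1-bit.
double: tangent at (11, 1): λ = (3·11² + 1)/(2·1) ≡ 0/2. 2⁻¹ ≡ 7 (mod 13) since 2·7 = 14 ≡ 1, so λ ≡ 0·7 ≡ 0.
  x = λ² - 11 - 11 = 0 - 22 ≡ 4; y = λ·(11 - 4) - 1 ≡ 12. → (4, 12)
double: tangent at (4, 12): λ = (3·4² + 1)/(2·12) ≡ 10/11. 11⁻¹ ≡ 6 (mod 13), so λ ≡ 10·6 ≡ 8.
  x = λ² - 4 - 4 = 64 - 8 ≡ 4; y = λ·(4 - 4) - 12 ≡ 1. → (4, 1)
add G: (4, 1) + (11, 1). λ = (1 - 1)/(11 - 4) ≡ 0/7 mod 13. 7⁻¹ ≡ 2 (mod 13) since 7·2 = 14 ≡ 1, so λ ≡ 0.
  x = λ² - 4 - 11 = 0 - 15 ≡ 11; y = λ·(4 - 11) - 1 ≡ 12. → (11, 12)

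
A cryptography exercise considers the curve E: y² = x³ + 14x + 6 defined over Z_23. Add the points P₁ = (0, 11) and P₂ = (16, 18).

(8, 20)

(0, 11) + (16, 18). λ = (18 - 11)/(16 - 0) ≡ 7/16 mod 23. 16⁻¹ ≡ 13 (mod 23) since 16·13 = 208 ≡ 1, so λ ≡ 22.
  x = λ² - 0 - 16 = 484 - 16 ≡ 8; y = λ·(0 - 8) - 11 ≡ 20. → (8, 20)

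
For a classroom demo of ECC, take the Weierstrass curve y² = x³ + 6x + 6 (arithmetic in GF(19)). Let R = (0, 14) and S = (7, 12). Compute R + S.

(0, 14) + (7, 12). λ = (12 - 14)/(7 - 0) ≡ 17/7 mod 19. 7⁻¹ ≡ 11 (mod 19) since 7·11 = 77 ≡ 1, so λ ≡ 16.
  x = λ² - 0 - 7 = 256 - 7 ≡ 2; y = λ·(0 - 2) - 14 ≡ 11. → (2, 11)

(2, 11)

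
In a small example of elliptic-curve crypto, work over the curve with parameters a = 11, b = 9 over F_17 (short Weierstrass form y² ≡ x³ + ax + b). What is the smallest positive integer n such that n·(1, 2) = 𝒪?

12

2P: tangent at (1, 2): λ = (3·1² + 11)/(2·2) ≡ 14/4. 4⁻¹ ≡ 13 (mod 17), so λ ≡ 14·13 ≡ 12.
  x = λ² - 1 - 1 = 144 - 2 ≡ 6; y = λ·(1 - 6) - 2 ≡ 6. → (6, 6)
3P: (6, 6) + (1, 2). λ = (2 - 6)/(1 - 6) ≡ 13/12 mod 17. 12⁻¹ ≡ 10 (mod 17), so λ ≡ 11.
  x = λ² - 6 - 1 = 121 - 7 ≡ 12; y = λ·(6 - 12) - 6 ≡ 13. → (12, 13)
4P: (12, 13) + (1, 2). λ = (2 - 13)/(1 - 12) ≡ 6/6 mod 17. 6⁻¹ ≡ 3 (mod 17), so λ ≡ 1.
  x = λ² - 12 - 1 = 1 - 13 ≡ 5; y = λ·(12 - 5) - 13 ≡ 11. → (5, 11)
5P: (5, 11) + (1, 2). λ = (2 - 11)/(1 - 5) ≡ 8/13 mod 17. 13⁻¹ ≡ 4 (mod 17), so λ ≡ 15.
  x = λ² - 5 - 1 = 225 - 6 ≡ 15; y = λ·(5 - 15) - 11 ≡ 9. → (15, 9)
6P: (15, 9) + (1, 2). λ = (2 - 9)/(1 - 15) ≡ 10/3 mod 17. 3⁻¹ ≡ 6 (mod 17) since 3·6 = 18 ≡ 1, so λ ≡ 9.
  x = λ² - 15 - 1 = 81 - 16 ≡ 14; y = λ·(15 - 14) - 9 ≡ 0. → (14, 0)
7P: (14, 0) + (1, 2). λ = (2 - 0)/(1 - 14) ≡ 2/4 mod 17. 4⁻¹ ≡ 13 (mod 17), so λ ≡ 9.
  x = λ² - 14 - 1 = 81 - 15 ≡ 15; y = λ·(14 - 15) - 0 ≡ 8. → (15, 8)
8P: (15, 8) + (1, 2). λ = (2 - 8)/(1 - 15) ≡ 11/3 mod 17. 3⁻¹ ≡ 6 (mod 17) since 3·6 = 18 ≡ 1, so λ ≡ 15.
  x = λ² - 15 - 1 = 225 - 16 ≡ 5; y = λ·(15 - 5) - 8 ≡ 6. → (5, 6)
9P: (5, 6) + (1, 2). λ = (2 - 6)/(1 - 5) ≡ 13/13 mod 17. 13⁻¹ ≡ 4 (mod 17), so λ ≡ 1.
  x = λ² - 5 - 1 = 1 - 6 ≡ 12; y = λ·(5 - 12) - 6 ≡ 4. → (12, 4)
10P: (12, 4) + (1, 2). λ = (2 - 4)/(1 - 12) ≡ 15/6 mod 17. 6⁻¹ ≡ 3 (mod 17), so λ ≡ 11.
  x = λ² - 12 - 1 = 121 - 13 ≡ 6; y = λ·(12 - 6) - 4 ≡ 11. → (6, 11)
11P: (6, 11) + (1, 2). λ = (2 - 11)/(1 - 6) ≡ 8/12 mod 17. 12⁻¹ ≡ 10 (mod 17), so λ ≡ 12.
  x = λ² - 6 - 1 = 144 - 7 ≡ 1; y = λ·(6 - 1) - 11 ≡ 15. → (1, 15)
12P: (1, 15) + (1, 2): same x and y₁ ≡ -y₂, so the sum is 𝒪.
12P = 𝒪, so the order is 12.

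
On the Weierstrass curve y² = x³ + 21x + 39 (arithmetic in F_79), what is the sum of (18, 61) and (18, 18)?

O

The two points share x = 18 and their y-coordinates satisfy 61 + 18 ≡ 0 (mod 79), so they are inverses. Their sum is the point at infinity.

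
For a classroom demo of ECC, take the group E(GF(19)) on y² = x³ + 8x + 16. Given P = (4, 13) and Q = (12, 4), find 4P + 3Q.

(4, 6)

First 4P:
Double-and-add on 4 = (100)₂. Start with P = (4, 13) for the leading 1-bit.
double: tangent at (4, 13): λ = (3·4² + 8)/(2·13) ≡ 18/7. 7⁻¹ ≡ 11 (mod 19), so λ ≡ 18·11 ≡ 8.
  x = λ² - 4 - 4 = 64 - 8 ≡ 18; y = λ·(4 - 18) - 13 ≡ 8. → (18, 8)
double: tangent at (18, 8): λ = (3·18² + 8)/(2·8) ≡ 11/16. 16⁻¹ ≡ 6 (mod 19) since 16·6 = 96 ≡ 1, so λ ≡ 11·6 ≡ 9.
  x = λ² - 18 - 18 = 81 - 36 ≡ 7; y = λ·(18 - 7) - 8 ≡ 15. → (7, 15)
4P = (7, 15).
Next 3Q:
Repeated addition: build up to 3Q.
2Q: tangent at (12, 4): λ = (3·12² + 8)/(2·4) ≡ 3/8. 8⁻¹ ≡ 12 (mod 19) since 8·12 = 96 ≡ 1, so λ ≡ 3·12 ≡ 17.
  x = λ² - 12 - 12 = 289 - 24 ≡ 18; y = λ·(12 - 18) - 4 ≡ 8. → (18, 8)
3Q: (18, 8) + (12, 4). λ = (4 - 8)/(12 - 18) ≡ 15/13 mod 19. 13⁻¹ ≡ 3 (mod 19), so λ ≡ 7.
  x = λ² - 18 - 12 = 49 - 30 ≡ 0; y = λ·(18 - 0) - 8 ≡ 4. → (0, 4)
3Q = (0, 4).
Finally 4P + 3Q:
(7, 15) + (0, 4). λ = (4 - 15)/(0 - 7) ≡ 8/12 mod 19. 12⁻¹ ≡ 8 (mod 19), so λ ≡ 7.
  x = λ² - 7 - 0 = 49 - 7 ≡ 4; y = λ·(7 - 4) - 15 ≡ 6. → (4, 6)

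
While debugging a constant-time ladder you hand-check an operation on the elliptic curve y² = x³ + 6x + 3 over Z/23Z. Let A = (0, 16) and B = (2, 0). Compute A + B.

(16, 20)

(0, 16) + (2, 0). λ = (0 - 16)/(2 - 0) ≡ 7/2 mod 23. 2⁻¹ ≡ 12 (mod 23), so λ ≡ 15.
  x = λ² - 0 - 2 = 225 - 2 ≡ 16; y = λ·(0 - 16) - 16 ≡ 20. → (16, 20)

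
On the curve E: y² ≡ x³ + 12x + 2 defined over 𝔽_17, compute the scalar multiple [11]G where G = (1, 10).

Repeated addition: build up to 11G.
2G: tangent at (1, 10): λ = (3·1² + 12)/(2·10) ≡ 15/3. 3⁻¹ ≡ 6 (mod 17) since 3·6 = 18 ≡ 1, so λ ≡ 15·6 ≡ 5.
  x = λ² - 1 - 1 = 25 - 2 ≡ 6; y = λ·(1 - 6) - 10 ≡ 16. → (6, 16)
3G: (6, 16) + (1, 10). λ = (10 - 16)/(1 - 6) ≡ 11/12 mod 17. 12⁻¹ ≡ 10 (mod 17) since 12·10 = 120 ≡ 1, so λ ≡ 8.
  x = λ² - 6 - 1 = 64 - 7 ≡ 6; y = λ·(6 - 6) - 16 ≡ 1. → (6, 1)
4G: (6, 1) + (1, 10). λ = (10 - 1)/(1 - 6) ≡ 9/12 mod 17. 12⁻¹ ≡ 10 (mod 17) since 12·10 = 120 ≡ 1, so λ ≡ 5.
  x = λ² - 6 - 1 = 25 - 7 ≡ 1; y = λ·(6 - 1) - 1 ≡ 7. → (1, 7)
5G: (1, 7) + (1, 10): same x and y₁ ≡ -y₂, so the sum is O.
6G: O + (1, 10) = (1, 10) (identity).
7G: tangent at (1, 10): λ = (3·1² + 12)/(2·10) ≡ 15/3. 3⁻¹ ≡ 6 (mod 17) since 3·6 = 18 ≡ 1, so λ ≡ 15·6 ≡ 5.
  x = λ² - 1 - 1 = 25 - 2 ≡ 6; y = λ·(1 - 6) - 10 ≡ 16. → (6, 16)
8G: (6, 16) + (1, 10). λ = (10 - 16)/(1 - 6) ≡ 11/12 mod 17. 12⁻¹ ≡ 10 (mod 17), so λ ≡ 8.
  x = λ² - 6 - 1 = 64 - 7 ≡ 6; y = λ·(6 - 6) - 16 ≡ 1. → (6, 1)
9G: (6, 1) + (1, 10). λ = (10 - 1)/(1 - 6) ≡ 9/12 mod 17. 12⁻¹ ≡ 10 (mod 17) since 12·10 = 120 ≡ 1, so λ ≡ 5.
  x = λ² - 6 - 1 = 25 - 7 ≡ 1; y = λ·(6 - 1) - 1 ≡ 7. → (1, 7)
10G: (1, 7) + (1, 10): same x and y₁ ≡ -y₂, so the sum is O.
11G: O + (1, 10) = (1, 10) (identity).

(1, 10)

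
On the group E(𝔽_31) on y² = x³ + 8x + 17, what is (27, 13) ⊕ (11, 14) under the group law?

(28, 20)

(27, 13) + (11, 14). λ = (14 - 13)/(11 - 27) ≡ 1/15 mod 31. 15⁻¹ ≡ 29 (mod 31) since 15·29 = 435 ≡ 1, so λ ≡ 29.
  x = λ² - 27 - 11 = 841 - 38 ≡ 28; y = λ·(27 - 28) - 13 ≡ 20. → (28, 20)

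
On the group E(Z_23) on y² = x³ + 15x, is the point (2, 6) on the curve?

y² = 6² ≡ 13; x³ + 15x + 0 = 38 ≡ 15 (mod 23). 13 ≠ 15.

no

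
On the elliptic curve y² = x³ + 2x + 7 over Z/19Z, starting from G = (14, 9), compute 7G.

Repeated addition: build up to 7G.
2G: tangent at (14, 9): λ = (3·14² + 2)/(2·9) ≡ 1/18. 18⁻¹ ≡ 18 (mod 19), so λ ≡ 1·18 ≡ 18.
  x = λ² - 14 - 14 = 324 - 28 ≡ 11; y = λ·(14 - 11) - 9 ≡ 7. → (11, 7)
3G: (11, 7) + (14, 9). λ = (9 - 7)/(14 - 11) ≡ 2/3 mod 19. 3⁻¹ ≡ 13 (mod 19), so λ ≡ 7.
  x = λ² - 11 - 14 = 49 - 25 ≡ 5; y = λ·(11 - 5) - 7 ≡ 16. → (5, 16)
4G: (5, 16) + (14, 9). λ = (9 - 16)/(14 - 5) ≡ 12/9 mod 19. 9⁻¹ ≡ 17 (mod 19) since 9·17 = 153 ≡ 1, so λ ≡ 14.
  x = λ² - 5 - 14 = 196 - 19 ≡ 6; y = λ·(5 - 6) - 16 ≡ 8. → (6, 8)
5G: (6, 8) + (14, 9). λ = (9 - 8)/(14 - 6) ≡ 1/8 mod 19. 8⁻¹ ≡ 12 (mod 19) since 8·12 = 96 ≡ 1, so λ ≡ 12.
  x = λ² - 6 - 14 = 144 - 20 ≡ 10; y = λ·(6 - 10) - 8 ≡ 1. → (10, 1)
6G: (10, 1) + (14, 9). λ = (9 - 1)/(14 - 10) ≡ 8/4 mod 19. 4⁻¹ ≡ 5 (mod 19), so λ ≡ 2.
  x = λ² - 10 - 14 = 4 - 24 ≡ 18; y = λ·(10 - 18) - 1 ≡ 2. → (18, 2)
7G: (18, 2) + (14, 9). λ = (9 - 2)/(14 - 18) ≡ 7/15 mod 19. 15⁻¹ ≡ 14 (mod 19), so λ ≡ 3.
  x = λ² - 18 - 14 = 9 - 32 ≡ 15; y = λ·(18 - 15) - 2 ≡ 7. → (15, 7)

(15, 7)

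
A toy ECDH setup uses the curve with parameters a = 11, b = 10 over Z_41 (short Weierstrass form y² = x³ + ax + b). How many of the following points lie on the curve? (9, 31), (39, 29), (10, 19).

(9, 31): 31² ≡ 18, rhs ≡ 18 → on.
(39, 29): 29² ≡ 21, rhs ≡ 21 → on.
(10, 19): 19² ≡ 33, rhs ≡ 13 → off.

2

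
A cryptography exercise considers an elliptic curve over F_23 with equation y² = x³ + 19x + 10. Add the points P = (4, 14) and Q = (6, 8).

(4, 14) + (6, 8). λ = (8 - 14)/(6 - 4) ≡ 17/2 mod 23. 2⁻¹ ≡ 12 (mod 23), so λ ≡ 20.
  x = λ² - 4 - 6 = 400 - 10 ≡ 22; y = λ·(4 - 22) - 14 ≡ 17. → (22, 17)

(22, 17)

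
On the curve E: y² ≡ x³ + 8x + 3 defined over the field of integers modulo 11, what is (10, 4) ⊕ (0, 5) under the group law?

(2, 4)

(10, 4) + (0, 5). λ = (5 - 4)/(0 - 10) ≡ 1/1 mod 11. 1⁻¹ ≡ 1 (mod 11), so λ ≡ 1.
  x = λ² - 10 - 0 = 1 - 10 ≡ 2; y = λ·(10 - 2) - 4 ≡ 4. → (2, 4)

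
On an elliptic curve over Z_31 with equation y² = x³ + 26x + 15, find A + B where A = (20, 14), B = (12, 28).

(20, 14) + (12, 28). λ = (28 - 14)/(12 - 20) ≡ 14/23 mod 31. 23⁻¹ ≡ 27 (mod 31) since 23·27 = 621 ≡ 1, so λ ≡ 6.
  x = λ² - 20 - 12 = 36 - 32 ≡ 4; y = λ·(20 - 4) - 14 ≡ 20. → (4, 20)

(4, 20)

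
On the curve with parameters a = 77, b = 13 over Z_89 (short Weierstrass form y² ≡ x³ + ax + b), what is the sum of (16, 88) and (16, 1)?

The two points share x = 16 and their y-coordinates satisfy 88 + 1 ≡ 0 (mod 89), so they are inverses. Their sum is the point at infinity.

O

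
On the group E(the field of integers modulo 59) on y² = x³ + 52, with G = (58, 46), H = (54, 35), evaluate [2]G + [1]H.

(31, 15)

First 2G:
Repeated addition: build up to 2G.
2G: tangent at (58, 46): λ = (3·58² + 0)/(2·46) ≡ 3/33. 33⁻¹ ≡ 34 (mod 59), so λ ≡ 3·34 ≡ 43.
  x = λ² - 58 - 58 = 1849 - 116 ≡ 22; y = λ·(58 - 22) - 46 ≡ 27. → (22, 27)
2G = (22, 27).
Finally 2G + H:
(22, 27) + (54, 35). λ = (35 - 27)/(54 - 22) ≡ 8/32 mod 59. 32⁻¹ ≡ 24 (mod 59), so λ ≡ 15.
  x = λ² - 22 - 54 = 225 - 76 ≡ 31; y = λ·(22 - 31) - 27 ≡ 15. → (31, 15)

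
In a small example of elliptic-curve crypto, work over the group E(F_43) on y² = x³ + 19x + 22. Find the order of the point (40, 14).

12

2P: tangent at (40, 14): λ = (3·40² + 19)/(2·14) ≡ 3/28. 28⁻¹ ≡ 20 (mod 43) since 28·20 = 560 ≡ 1, so λ ≡ 3·20 ≡ 17.
  x = λ² - 40 - 40 = 289 - 80 ≡ 37; y = λ·(40 - 37) - 14 ≡ 37. → (37, 37)
3P: (37, 37) + (40, 14). λ = (14 - 37)/(40 - 37) ≡ 20/3 mod 43. 3⁻¹ ≡ 29 (mod 43) since 3·29 = 87 ≡ 1, so λ ≡ 21.
  x = λ² - 37 - 40 = 441 - 77 ≡ 20; y = λ·(37 - 20) - 37 ≡ 19. → (20, 19)
4P: (20, 19) + (40, 14). λ = (14 - 19)/(40 - 20) ≡ 38/20 mod 43. 20⁻¹ ≡ 28 (mod 43), so λ ≡ 32.
  x = λ² - 20 - 40 = 1024 - 60 ≡ 18; y = λ·(20 - 18) - 19 ≡ 2. → (18, 2)
5P: (18, 2) + (40, 14). λ = (14 - 2)/(40 - 18) ≡ 12/22 mod 43. 22⁻¹ ≡ 2 (mod 43), so λ ≡ 24.
  x = λ² - 18 - 40 = 576 - 58 ≡ 2; y = λ·(18 - 2) - 2 ≡ 38. → (2, 38)
6P: (2, 38) + (40, 14). λ = (14 - 38)/(40 - 2) ≡ 19/38 mod 43. 38⁻¹ ≡ 17 (mod 43) since 38·17 = 646 ≡ 1, so λ ≡ 22.
  x = λ² - 2 - 40 = 484 - 42 ≡ 12; y = λ·(2 - 12) - 38 ≡ 0. → (12, 0)
7P: (12, 0) + (40, 14). λ = (14 - 0)/(40 - 12) ≡ 14/28 mod 43. 28⁻¹ ≡ 20 (mod 43), so λ ≡ 22.
  x = λ² - 12 - 40 = 484 - 52 ≡ 2; y = λ·(12 - 2) - 0 ≡ 5. → (2, 5)
8P: (2, 5) + (40, 14). λ = (14 - 5)/(40 - 2) ≡ 9/38 mod 43. 38⁻¹ ≡ 17 (mod 43), so λ ≡ 24.
  x = λ² - 2 - 40 = 576 - 42 ≡ 18; y = λ·(2 - 18) - 5 ≡ 41. → (18, 41)
9P: (18, 41) + (40, 14). λ = (14 - 41)/(40 - 18) ≡ 16/22 mod 43. 22⁻¹ ≡ 2 (mod 43), so λ ≡ 32.
  x = λ² - 18 - 40 = 1024 - 58 ≡ 20; y = λ·(18 - 20) - 41 ≡ 24. → (20, 24)
10P: (20, 24) + (40, 14). λ = (14 - 24)/(40 - 20) ≡ 33/20 mod 43. 20⁻¹ ≡ 28 (mod 43), so λ ≡ 21.
  x = λ² - 20 - 40 = 441 - 60 ≡ 37; y = λ·(20 - 37) - 24 ≡ 6. → (37, 6)
11P: (37, 6) + (40, 14). λ = (14 - 6)/(40 - 37) ≡ 8/3 mod 43. 3⁻¹ ≡ 29 (mod 43) since 3·29 = 87 ≡ 1, so λ ≡ 17.
  x = λ² - 37 - 40 = 289 - 77 ≡ 40; y = λ·(37 - 40) - 6 ≡ 29. → (40, 29)
12P: (40, 29) + (40, 14): same x and y₁ ≡ -y₂, so the sum is the point at infinity.
12P = the point at infinity, so the order is 12.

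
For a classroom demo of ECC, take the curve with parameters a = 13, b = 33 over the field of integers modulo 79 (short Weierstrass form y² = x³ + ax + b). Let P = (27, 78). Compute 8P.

(22, 12)

Double-and-add on 8 = (1000)₂. Start with P = (27, 78) for the leading 1-bit.
double: tangent at (27, 78): λ = (3·27² + 13)/(2·78) ≡ 67/77. 77⁻¹ ≡ 39 (mod 79), so λ ≡ 67·39 ≡ 6.
  x = λ² - 27 - 27 = 36 - 54 ≡ 61; y = λ·(27 - 61) - 78 ≡ 34. → (61, 34)
double: tangent at (61, 34): λ = (3·61² + 13)/(2·34) ≡ 37/68. 68⁻¹ ≡ 43 (mod 79), so λ ≡ 37·43 ≡ 11.
  x = λ² - 61 - 61 = 121 - 122 ≡ 78; y = λ·(61 - 78) - 34 ≡ 16. → (78, 16)
double: tangent at (78, 16): λ = (3·78² + 13)/(2·16) ≡ 16/32. 32⁻¹ ≡ 42 (mod 79), so λ ≡ 16·42 ≡ 40.
  x = λ² - 78 - 78 = 1600 - 156 ≡ 22; y = λ·(78 - 22) - 16 ≡ 12. → (22, 12)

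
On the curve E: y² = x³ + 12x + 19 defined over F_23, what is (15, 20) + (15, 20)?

tangent at (15, 20): λ = (3·15² + 12)/(2·20) ≡ 20/17. 17⁻¹ ≡ 19 (mod 23) since 17·19 = 323 ≡ 1, so λ ≡ 20·19 ≡ 12.
  x = λ² - 15 - 15 = 144 - 30 ≡ 22; y = λ·(15 - 22) - 20 ≡ 11. → (22, 11)

(22, 11)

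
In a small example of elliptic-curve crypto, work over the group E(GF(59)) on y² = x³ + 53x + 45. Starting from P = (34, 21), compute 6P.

(47, 49)

Double-and-add on 6 = (110)₂. Start with P = (34, 21) for the leading 1-bit.
double: tangent at (34, 21): λ = (3·34² + 53)/(2·21) ≡ 40/42. 42⁻¹ ≡ 52 (mod 59), so λ ≡ 40·52 ≡ 15.
  x = λ² - 34 - 34 = 225 - 68 ≡ 39; y = λ·(34 - 39) - 21 ≡ 22. → (39, 22)
add P: (39, 22) + (34, 21). λ = (21 - 22)/(34 - 39) ≡ 58/54 mod 59. 54⁻¹ ≡ 47 (mod 59), so λ ≡ 12.
  x = λ² - 39 - 34 = 144 - 73 ≡ 12; y = λ·(39 - 12) - 22 ≡ 7. → (12, 7)
double: tangent at (12, 7): λ = (3·12² + 53)/(2·7) ≡ 13/14. 14⁻¹ ≡ 38 (mod 59), so λ ≡ 13·38 ≡ 22.
  x = λ² - 12 - 12 = 484 - 24 ≡ 47; y = λ·(12 - 47) - 7 ≡ 49. → (47, 49)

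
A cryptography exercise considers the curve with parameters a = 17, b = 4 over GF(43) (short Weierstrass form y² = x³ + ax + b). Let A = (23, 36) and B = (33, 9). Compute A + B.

(36, 12)

(23, 36) + (33, 9). λ = (9 - 36)/(33 - 23) ≡ 16/10 mod 43. 10⁻¹ ≡ 13 (mod 43), so λ ≡ 36.
  x = λ² - 23 - 33 = 1296 - 56 ≡ 36; y = λ·(23 - 36) - 36 ≡ 12. → (36, 12)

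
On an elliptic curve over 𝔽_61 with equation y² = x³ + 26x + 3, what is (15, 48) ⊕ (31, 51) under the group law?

(31, 10)

(15, 48) + (31, 51). λ = (51 - 48)/(31 - 15) ≡ 3/16 mod 61. 16⁻¹ ≡ 42 (mod 61), so λ ≡ 4.
  x = λ² - 15 - 31 = 16 - 46 ≡ 31; y = λ·(15 - 31) - 48 ≡ 10. → (31, 10)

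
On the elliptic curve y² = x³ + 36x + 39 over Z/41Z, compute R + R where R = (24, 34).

(2, 23)

tangent at (24, 34): λ = (3·24² + 36)/(2·34) ≡ 1/27. 27⁻¹ ≡ 38 (mod 41), so λ ≡ 1·38 ≡ 38.
  x = λ² - 24 - 24 = 1444 - 48 ≡ 2; y = λ·(24 - 2) - 34 ≡ 23. → (2, 23)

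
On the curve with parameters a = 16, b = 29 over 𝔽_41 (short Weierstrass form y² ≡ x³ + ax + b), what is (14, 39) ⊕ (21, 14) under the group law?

(38, 35)

(14, 39) + (21, 14). λ = (14 - 39)/(21 - 14) ≡ 16/7 mod 41. 7⁻¹ ≡ 6 (mod 41), so λ ≡ 14.
  x = λ² - 14 - 21 = 196 - 35 ≡ 38; y = λ·(14 - 38) - 39 ≡ 35. → (38, 35)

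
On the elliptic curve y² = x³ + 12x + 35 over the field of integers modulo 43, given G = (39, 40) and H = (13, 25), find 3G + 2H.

First 3G:
Repeated addition: build up to 3G.
2G: tangent at (39, 40): λ = (3·39² + 12)/(2·40) ≡ 17/37. 37⁻¹ ≡ 7 (mod 43), so λ ≡ 17·7 ≡ 33.
  x = λ² - 39 - 39 = 1089 - 78 ≡ 22; y = λ·(39 - 22) - 40 ≡ 5. → (22, 5)
3G: (22, 5) + (39, 40). λ = (40 - 5)/(39 - 22) ≡ 35/17 mod 43. 17⁻¹ ≡ 38 (mod 43), so λ ≡ 40.
  x = λ² - 22 - 39 = 1600 - 61 ≡ 34; y = λ·(22 - 34) - 5 ≡ 31. → (34, 31)
3G = (34, 31).
Next 2H:
Repeated addition: build up to 2H.
2H: tangent at (13, 25): λ = (3·13² + 12)/(2·25) ≡ 3/7. 7⁻¹ ≡ 37 (mod 43) since 7·37 = 259 ≡ 1, so λ ≡ 3·37 ≡ 25.
  x = λ² - 13 - 13 = 625 - 26 ≡ 40; y = λ·(13 - 40) - 25 ≡ 31. → (40, 31)
2H = (40, 31).
Finally 3G + 2H:
(34, 31) + (40, 31). λ = (31 - 31)/(40 - 34) ≡ 0/6 mod 43. 6⁻¹ ≡ 36 (mod 43), so λ ≡ 0.
  x = λ² - 34 - 40 = 0 - 74 ≡ 12; y = λ·(34 - 12) - 31 ≡ 12. → (12, 12)

(12, 12)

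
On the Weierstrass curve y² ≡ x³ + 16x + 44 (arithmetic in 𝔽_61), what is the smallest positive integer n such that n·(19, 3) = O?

2P: tangent at (19, 3): λ = (3·19² + 16)/(2·3) ≡ 1/6. 6⁻¹ ≡ 51 (mod 61), so λ ≡ 1·51 ≡ 51.
  x = λ² - 19 - 19 = 2601 - 38 ≡ 1; y = λ·(19 - 1) - 3 ≡ 0. → (1, 0)
3P: (1, 0) + (19, 3). λ = (3 - 0)/(19 - 1) ≡ 3/18 mod 61. 18⁻¹ ≡ 17 (mod 61), so λ ≡ 51.
  x = λ² - 1 - 19 = 2601 - 20 ≡ 19; y = λ·(1 - 19) - 0 ≡ 58. → (19, 58)
4P: (19, 58) + (19, 3): same x and y₁ ≡ -y₂, so the sum is O.
4P = O, so the order is 4.

4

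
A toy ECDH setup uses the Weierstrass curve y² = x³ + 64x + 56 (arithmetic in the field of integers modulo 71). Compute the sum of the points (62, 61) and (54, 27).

(62, 61) + (54, 27). λ = (27 - 61)/(54 - 62) ≡ 37/63 mod 71. 63⁻¹ ≡ 62 (mod 71) since 63·62 = 3906 ≡ 1, so λ ≡ 22.
  x = λ² - 62 - 54 = 484 - 116 ≡ 13; y = λ·(62 - 13) - 61 ≡ 23. → (13, 23)

(13, 23)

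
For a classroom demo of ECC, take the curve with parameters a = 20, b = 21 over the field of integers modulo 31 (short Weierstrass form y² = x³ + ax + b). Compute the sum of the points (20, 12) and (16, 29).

(20, 12) + (16, 29). λ = (29 - 12)/(16 - 20) ≡ 17/27 mod 31. 27⁻¹ ≡ 23 (mod 31), so λ ≡ 19.
  x = λ² - 20 - 16 = 361 - 36 ≡ 15; y = λ·(20 - 15) - 12 ≡ 21. → (15, 21)

(15, 21)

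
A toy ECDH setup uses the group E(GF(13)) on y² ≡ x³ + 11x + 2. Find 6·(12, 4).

(8, 2)

Write P = (12, 4).
Double-and-add on 6 = (110)₂. Start with P = (12, 4) for the leading 1-bit.
double: tangent at (12, 4): λ = (3·12² + 11)/(2·4) ≡ 1/8. 8⁻¹ ≡ 5 (mod 13) since 8·5 = 40 ≡ 1, so λ ≡ 1·5 ≡ 5.
  x = λ² - 12 - 12 = 25 - 24 ≡ 1; y = λ·(12 - 1) - 4 ≡ 12. → (1, 12)
add P: (1, 12) + (12, 4). λ = (4 - 12)/(12 - 1) ≡ 5/11 mod 13. 11⁻¹ ≡ 6 (mod 13) since 11·6 = 66 ≡ 1, so λ ≡ 4.
  x = λ² - 1 - 12 = 16 - 13 ≡ 3; y = λ·(1 - 3) - 12 ≡ 6. → (3, 6)
double: tangent at (3, 6): λ = (3·3² + 11)/(2·6) ≡ 12/12. 12⁻¹ ≡ 12 (mod 13), so λ ≡ 12·12 ≡ 1.
  x = λ² - 3 - 3 = 1 - 6 ≡ 8; y = λ·(3 - 8) - 6 ≡ 2. → (8, 2)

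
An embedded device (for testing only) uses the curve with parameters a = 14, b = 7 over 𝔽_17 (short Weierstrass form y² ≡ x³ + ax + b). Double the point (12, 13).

tangent at (12, 13): λ = (3·12² + 14)/(2·13) ≡ 4/9. 9⁻¹ ≡ 2 (mod 17) since 9·2 = 18 ≡ 1, so λ ≡ 4·2 ≡ 8.
  x = λ² - 12 - 12 = 64 - 24 ≡ 6; y = λ·(12 - 6) - 13 ≡ 1. → (6, 1)

(6, 1)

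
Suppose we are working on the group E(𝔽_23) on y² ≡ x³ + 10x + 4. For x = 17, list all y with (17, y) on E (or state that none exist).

x³ + 10x + 4 = 5087 ≡ 4 (mod 23).
Square roots of 4 mod 23: 2 and 21 (since 2² = 4 ≡ 4).

2, 21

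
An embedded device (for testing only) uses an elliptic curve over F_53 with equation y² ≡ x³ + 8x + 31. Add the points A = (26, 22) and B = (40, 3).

(34, 4)

(26, 22) + (40, 3). λ = (3 - 22)/(40 - 26) ≡ 34/14 mod 53. 14⁻¹ ≡ 19 (mod 53), so λ ≡ 10.
  x = λ² - 26 - 40 = 100 - 66 ≡ 34; y = λ·(26 - 34) - 22 ≡ 4. → (34, 4)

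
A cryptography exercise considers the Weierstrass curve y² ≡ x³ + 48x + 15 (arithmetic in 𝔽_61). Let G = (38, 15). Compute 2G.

(12, 60)

tangent at (38, 15): λ = (3·38² + 48)/(2·15) ≡ 49/30. 30⁻¹ ≡ 59 (mod 61), so λ ≡ 49·59 ≡ 24.
  x = λ² - 38 - 38 = 576 - 76 ≡ 12; y = λ·(38 - 12) - 15 ≡ 60. → (12, 60)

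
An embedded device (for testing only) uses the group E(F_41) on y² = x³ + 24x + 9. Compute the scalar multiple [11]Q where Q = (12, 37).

Repeated addition: build up to 11Q.
2Q: tangent at (12, 37): λ = (3·12² + 24)/(2·37) ≡ 5/33. 33⁻¹ ≡ 5 (mod 41), so λ ≡ 5·5 ≡ 25.
  x = λ² - 12 - 12 = 625 - 24 ≡ 27; y = λ·(12 - 27) - 37 ≡ 39. → (27, 39)
3Q: (27, 39) + (12, 37). λ = (37 - 39)/(12 - 27) ≡ 39/26 mod 41. 26⁻¹ ≡ 30 (mod 41), so λ ≡ 22.
  x = λ² - 27 - 12 = 484 - 39 ≡ 35; y = λ·(27 - 35) - 39 ≡ 31. → (35, 31)
4Q: (35, 31) + (12, 37). λ = (37 - 31)/(12 - 35) ≡ 6/18 mod 41. 18⁻¹ ≡ 16 (mod 41), so λ ≡ 14.
  x = λ² - 35 - 12 = 196 - 47 ≡ 26; y = λ·(35 - 26) - 31 ≡ 13. → (26, 13)
5Q: (26, 13) + (12, 37). λ = (37 - 13)/(12 - 26) ≡ 24/27 mod 41. 27⁻¹ ≡ 38 (mod 41), so λ ≡ 10.
  x = λ² - 26 - 12 = 100 - 38 ≡ 21; y = λ·(26 - 21) - 13 ≡ 37. → (21, 37)
6Q: (21, 37) + (12, 37). λ = (37 - 37)/(12 - 21) ≡ 0/32 mod 41. 32⁻¹ ≡ 9 (mod 41), so λ ≡ 0.
  x = λ² - 21 - 12 = 0 - 33 ≡ 8; y = λ·(21 - 8) - 37 ≡ 4. → (8, 4)
7Q: (8, 4) + (12, 37). λ = (37 - 4)/(12 - 8) ≡ 33/4 mod 41. 4⁻¹ ≡ 31 (mod 41) since 4·31 = 124 ≡ 1, so λ ≡ 39.
  x = λ² - 8 - 12 = 1521 - 20 ≡ 25; y = λ·(8 - 25) - 4 ≡ 30. → (25, 30)
8Q: (25, 30) + (12, 37). λ = (37 - 30)/(12 - 25) ≡ 7/28 mod 41. 28⁻¹ ≡ 22 (mod 41), so λ ≡ 31.
  x = λ² - 25 - 12 = 961 - 37 ≡ 22; y = λ·(25 - 22) - 30 ≡ 22. → (22, 22)
9Q: (22, 22) + (12, 37). λ = (37 - 22)/(12 - 22) ≡ 15/31 mod 41. 31⁻¹ ≡ 4 (mod 41), so λ ≡ 19.
  x = λ² - 22 - 12 = 361 - 34 ≡ 40; y = λ·(22 - 40) - 22 ≡ 5. → (40, 5)
10Q: (40, 5) + (12, 37). λ = (37 - 5)/(12 - 40) ≡ 32/13 mod 41. 13⁻¹ ≡ 19 (mod 41), so λ ≡ 34.
  x = λ² - 40 - 12 = 1156 - 52 ≡ 38; y = λ·(40 - 38) - 5 ≡ 22. → (38, 22)
11Q: (38, 22) + (12, 37). λ = (37 - 22)/(12 - 38) ≡ 15/15 mod 41. 15⁻¹ ≡ 11 (mod 41), so λ ≡ 1.
  x = λ² - 38 - 12 = 1 - 50 ≡ 33; y = λ·(38 - 33) - 22 ≡ 24. → (33, 24)

(33, 24)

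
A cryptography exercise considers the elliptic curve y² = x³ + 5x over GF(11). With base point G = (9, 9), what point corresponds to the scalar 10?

(9, 9)

Double-and-add on 10 = (1010)₂. Start with G = (9, 9) for the leading 1-bit.
double: tangent at (9, 9): λ = (3·9² + 5)/(2·9) ≡ 6/7. 7⁻¹ ≡ 8 (mod 11), so λ ≡ 6·8 ≡ 4.
  x = λ² - 9 - 9 = 16 - 18 ≡ 9; y = λ·(9 - 9) - 9 ≡ 2. → (9, 2)
double: tangent at (9, 2): λ = (3·9² + 5)/(2·2) ≡ 6/4. 4⁻¹ ≡ 3 (mod 11), so λ ≡ 6·3 ≡ 7.
  x = λ² - 9 - 9 = 49 - 18 ≡ 9; y = λ·(9 - 9) - 2 ≡ 9. → (9, 9)
add G: tangent at (9, 9): λ = (3·9² + 5)/(2·9) ≡ 6/7. 7⁻¹ ≡ 8 (mod 11), so λ ≡ 6·8 ≡ 4.
  x = λ² - 9 - 9 = 16 - 18 ≡ 9; y = λ·(9 - 9) - 9 ≡ 2. → (9, 2)
double: tangent at (9, 2): λ = (3·9² + 5)/(2·2) ≡ 6/4. 4⁻¹ ≡ 3 (mod 11), so λ ≡ 6·3 ≡ 7.
  x = λ² - 9 - 9 = 49 - 18 ≡ 9; y = λ·(9 - 9) - 2 ≡ 9. → (9, 9)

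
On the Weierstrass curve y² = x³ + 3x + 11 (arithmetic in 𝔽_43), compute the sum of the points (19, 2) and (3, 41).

(13, 21)

(19, 2) + (3, 41). λ = (41 - 2)/(3 - 19) ≡ 39/27 mod 43. 27⁻¹ ≡ 8 (mod 43), so λ ≡ 11.
  x = λ² - 19 - 3 = 121 - 22 ≡ 13; y = λ·(19 - 13) - 2 ≡ 21. → (13, 21)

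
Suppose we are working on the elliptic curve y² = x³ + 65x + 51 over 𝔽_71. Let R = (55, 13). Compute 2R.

(36, 25)

tangent at (55, 13): λ = (3·55² + 65)/(2·13) ≡ 52/26. 26⁻¹ ≡ 41 (mod 71), so λ ≡ 52·41 ≡ 2.
  x = λ² - 55 - 55 = 4 - 110 ≡ 36; y = λ·(55 - 36) - 13 ≡ 25. → (36, 25)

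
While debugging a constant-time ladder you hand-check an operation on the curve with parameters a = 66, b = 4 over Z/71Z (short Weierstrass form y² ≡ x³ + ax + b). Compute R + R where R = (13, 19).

(49, 51)

tangent at (13, 19): λ = (3·13² + 66)/(2·19) ≡ 5/38. 38⁻¹ ≡ 43 (mod 71) since 38·43 = 1634 ≡ 1, so λ ≡ 5·43 ≡ 2.
  x = λ² - 13 - 13 = 4 - 26 ≡ 49; y = λ·(13 - 49) - 19 ≡ 51. → (49, 51)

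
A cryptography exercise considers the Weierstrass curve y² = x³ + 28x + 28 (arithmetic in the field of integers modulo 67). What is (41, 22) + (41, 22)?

(56, 8)

tangent at (41, 22): λ = (3·41² + 28)/(2·22) ≡ 46/44. 44⁻¹ ≡ 32 (mod 67), so λ ≡ 46·32 ≡ 65.
  x = λ² - 41 - 41 = 4225 - 82 ≡ 56; y = λ·(41 - 56) - 22 ≡ 8. → (56, 8)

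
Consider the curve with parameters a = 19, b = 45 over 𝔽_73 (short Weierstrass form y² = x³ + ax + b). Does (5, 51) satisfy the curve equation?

y² = 51² ≡ 46; x³ + 19x + 45 = 265 ≡ 46 (mod 73). 46 = 46.

yes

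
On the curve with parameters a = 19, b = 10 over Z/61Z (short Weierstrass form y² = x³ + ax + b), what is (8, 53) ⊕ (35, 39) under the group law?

(8, 53) + (35, 39). λ = (39 - 53)/(35 - 8) ≡ 47/27 mod 61. 27⁻¹ ≡ 52 (mod 61) since 27·52 = 1404 ≡ 1, so λ ≡ 4.
  x = λ² - 8 - 35 = 16 - 43 ≡ 34; y = λ·(8 - 34) - 53 ≡ 26. → (34, 26)

(34, 26)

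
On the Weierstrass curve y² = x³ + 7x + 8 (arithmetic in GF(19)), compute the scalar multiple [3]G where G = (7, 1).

(7, 18)

Repeated addition: build up to 3G.
2G: tangent at (7, 1): λ = (3·7² + 7)/(2·1) ≡ 2/2. 2⁻¹ ≡ 10 (mod 19) since 2·10 = 20 ≡ 1, so λ ≡ 2·10 ≡ 1.
  x = λ² - 7 - 7 = 1 - 14 ≡ 6; y = λ·(7 - 6) - 1 ≡ 0. → (6, 0)
3G: (6, 0) + (7, 1). λ = (1 - 0)/(7 - 6) ≡ 1/1 mod 19. 1⁻¹ ≡ 1 (mod 19), so λ ≡ 1.
  x = λ² - 6 - 7 = 1 - 13 ≡ 7; y = λ·(6 - 7) - 0 ≡ 18. → (7, 18)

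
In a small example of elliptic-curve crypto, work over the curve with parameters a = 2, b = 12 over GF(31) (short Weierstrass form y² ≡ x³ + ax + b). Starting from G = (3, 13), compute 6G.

(7, 11)

Double-and-add on 6 = (110)₂. Start with G = (3, 13) for the leading 1-bit.
double: tangent at (3, 13): λ = (3·3² + 2)/(2·13) ≡ 29/26. 26⁻¹ ≡ 6 (mod 31), so λ ≡ 29·6 ≡ 19.
  x = λ² - 3 - 3 = 361 - 6 ≡ 14; y = λ·(3 - 14) - 13 ≡ 26. → (14, 26)
add G: (14, 26) + (3, 13). λ = (13 - 26)/(3 - 14) ≡ 18/20 mod 31. 20⁻¹ ≡ 14 (mod 31) since 20·14 = 280 ≡ 1, so λ ≡ 4.
  x = λ² - 14 - 3 = 16 - 17 ≡ 30; y = λ·(14 - 30) - 26 ≡ 3. → (30, 3)
double: tangent at (30, 3): λ = (3·30² + 2)/(2·3) ≡ 5/6. 6⁻¹ ≡ 26 (mod 31), so λ ≡ 5·26 ≡ 6.
  x = λ² - 30 - 30 = 36 - 60 ≡ 7; y = λ·(30 - 7) - 3 ≡ 11. → (7, 11)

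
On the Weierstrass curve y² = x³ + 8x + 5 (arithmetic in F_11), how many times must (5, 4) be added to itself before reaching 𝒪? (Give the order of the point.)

2P: tangent at (5, 4): λ = (3·5² + 8)/(2·4) ≡ 6/8. 8⁻¹ ≡ 7 (mod 11), so λ ≡ 6·7 ≡ 9.
  x = λ² - 5 - 5 = 81 - 10 ≡ 5; y = λ·(5 - 5) - 4 ≡ 7. → (5, 7)
3P: (5, 7) + (5, 4): same x and y₁ ≡ -y₂, so the sum is 𝒪.
3P = 𝒪, so the order is 3.

3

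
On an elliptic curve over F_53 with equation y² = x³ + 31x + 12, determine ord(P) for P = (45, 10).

2P: tangent at (45, 10): λ = (3·45² + 31)/(2·10) ≡ 11/20. 20⁻¹ ≡ 8 (mod 53) since 20·8 = 160 ≡ 1, so λ ≡ 11·8 ≡ 35.
  x = λ² - 45 - 45 = 1225 - 90 ≡ 22; y = λ·(45 - 22) - 10 ≡ 0. → (22, 0)
3P: (22, 0) + (45, 10). λ = (10 - 0)/(45 - 22) ≡ 10/23 mod 53. 23⁻¹ ≡ 30 (mod 53), so λ ≡ 35.
  x = λ² - 22 - 45 = 1225 - 67 ≡ 45; y = λ·(22 - 45) - 0 ≡ 43. → (45, 43)
4P: (45, 43) + (45, 10): same x and y₁ ≡ -y₂, so the sum is ∞.
4P = ∞, so the order is 4.

4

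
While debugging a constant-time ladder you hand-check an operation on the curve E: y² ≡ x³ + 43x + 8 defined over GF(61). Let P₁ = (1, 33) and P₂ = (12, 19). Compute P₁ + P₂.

(1, 33) + (12, 19). λ = (19 - 33)/(12 - 1) ≡ 47/11 mod 61. 11⁻¹ ≡ 50 (mod 61), so λ ≡ 32.
  x = λ² - 1 - 12 = 1024 - 13 ≡ 35; y = λ·(1 - 35) - 33 ≡ 38. → (35, 38)

(35, 38)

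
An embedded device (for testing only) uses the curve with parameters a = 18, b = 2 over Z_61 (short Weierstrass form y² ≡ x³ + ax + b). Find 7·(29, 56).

(42, 11)

Write Q = (29, 56).
Repeated addition: build up to 7Q.
2Q: tangent at (29, 56): λ = (3·29² + 18)/(2·56) ≡ 40/51. 51⁻¹ ≡ 6 (mod 61), so λ ≡ 40·6 ≡ 57.
  x = λ² - 29 - 29 = 3249 - 58 ≡ 19; y = λ·(29 - 19) - 56 ≡ 26. → (19, 26)
3Q: (19, 26) + (29, 56). λ = (56 - 26)/(29 - 19) ≡ 30/10 mod 61. 10⁻¹ ≡ 55 (mod 61), so λ ≡ 3.
  x = λ² - 19 - 29 = 9 - 48 ≡ 22; y = λ·(19 - 22) - 26 ≡ 26. → (22, 26)
4Q: (22, 26) + (29, 56). λ = (56 - 26)/(29 - 22) ≡ 30/7 mod 61. 7⁻¹ ≡ 35 (mod 61), so λ ≡ 13.
  x = λ² - 22 - 29 = 169 - 51 ≡ 57; y = λ·(22 - 57) - 26 ≡ 7. → (57, 7)
5Q: (57, 7) + (29, 56). λ = (56 - 7)/(29 - 57) ≡ 49/33 mod 61. 33⁻¹ ≡ 37 (mod 61), so λ ≡ 44.
  x = λ² - 57 - 29 = 1936 - 86 ≡ 20; y = λ·(57 - 20) - 7 ≡ 35. → (20, 35)
6Q: (20, 35) + (29, 56). λ = (56 - 35)/(29 - 20) ≡ 21/9 mod 61. 9⁻¹ ≡ 34 (mod 61) since 9·34 = 306 ≡ 1, so λ ≡ 43.
  x = λ² - 20 - 29 = 1849 - 49 ≡ 31; y = λ·(20 - 31) - 35 ≡ 41. → (31, 41)
7Q: (31, 41) + (29, 56). λ = (56 - 41)/(29 - 31) ≡ 15/59 mod 61. 59⁻¹ ≡ 30 (mod 61), so λ ≡ 23.
  x = λ² - 31 - 29 = 529 - 60 ≡ 42; y = λ·(31 - 42) - 41 ≡ 11. → (42, 11)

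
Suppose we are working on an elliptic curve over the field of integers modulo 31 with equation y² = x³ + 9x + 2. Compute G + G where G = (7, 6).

tangent at (7, 6): λ = (3·7² + 9)/(2·6) ≡ 1/12. 12⁻¹ ≡ 13 (mod 31) since 12·13 = 156 ≡ 1, so λ ≡ 1·13 ≡ 13.
  x = λ² - 7 - 7 = 169 - 14 ≡ 0; y = λ·(7 - 0) - 6 ≡ 23. → (0, 23)

(0, 23)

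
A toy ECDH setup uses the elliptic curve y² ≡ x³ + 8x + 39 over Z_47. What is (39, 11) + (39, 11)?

(33, 35)

tangent at (39, 11): λ = (3·39² + 8)/(2·11) ≡ 12/22. 22⁻¹ ≡ 15 (mod 47) since 22·15 = 330 ≡ 1, so λ ≡ 12·15 ≡ 39.
  x = λ² - 39 - 39 = 1521 - 78 ≡ 33; y = λ·(39 - 33) - 11 ≡ 35. → (33, 35)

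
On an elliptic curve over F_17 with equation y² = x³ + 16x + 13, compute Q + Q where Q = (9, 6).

tangent at (9, 6): λ = (3·9² + 16)/(2·6) ≡ 4/12. 12⁻¹ ≡ 10 (mod 17) since 12·10 = 120 ≡ 1, so λ ≡ 4·10 ≡ 6.
  x = λ² - 9 - 9 = 36 - 18 ≡ 1; y = λ·(9 - 1) - 6 ≡ 8. → (1, 8)

(1, 8)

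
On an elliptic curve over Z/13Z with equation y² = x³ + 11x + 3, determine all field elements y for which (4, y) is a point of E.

x³ + 11x + 3 = 111 ≡ 7 (mod 13).
7 is a non-residue mod 13; no y exists.

none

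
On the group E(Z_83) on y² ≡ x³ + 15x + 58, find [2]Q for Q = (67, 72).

(58, 34)

tangent at (67, 72): λ = (3·67² + 15)/(2·72) ≡ 36/61. 61⁻¹ ≡ 49 (mod 83) since 61·49 = 2989 ≡ 1, so λ ≡ 36·49 ≡ 21.
  x = λ² - 67 - 67 = 441 - 134 ≡ 58; y = λ·(67 - 58) - 72 ≡ 34. → (58, 34)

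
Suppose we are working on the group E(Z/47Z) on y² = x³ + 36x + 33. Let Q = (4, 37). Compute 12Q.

O

Double-and-add on 12 = (1100)₂. Start with Q = (4, 37) for the leading 1-bit.
double: tangent at (4, 37): λ = (3·4² + 36)/(2·37) ≡ 37/27. 27⁻¹ ≡ 7 (mod 47) since 27·7 = 189 ≡ 1, so λ ≡ 37·7 ≡ 24.
  x = λ² - 4 - 4 = 576 - 8 ≡ 4; y = λ·(4 - 4) - 37 ≡ 10. → (4, 10)
add Q: (4, 10) + (4, 37): same x and y₁ ≡ -y₂, so the sum is the point at infinity.
double: the point at infinity + the point at infinity = the point at infinity (identity).
double: the point at infinity + the point at infinity = the point at infinity (identity).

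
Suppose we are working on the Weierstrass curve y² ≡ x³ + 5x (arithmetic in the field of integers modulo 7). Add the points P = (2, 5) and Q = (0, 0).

(6, 6)

(2, 5) + (0, 0). λ = (0 - 5)/(0 - 2) ≡ 2/5 mod 7. 5⁻¹ ≡ 3 (mod 7), so λ ≡ 6.
  x = λ² - 2 - 0 = 36 - 2 ≡ 6; y = λ·(2 - 6) - 5 ≡ 6. → (6, 6)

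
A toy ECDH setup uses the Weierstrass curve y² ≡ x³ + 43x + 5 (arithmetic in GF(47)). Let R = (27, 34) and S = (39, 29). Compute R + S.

(5, 43)

(27, 34) + (39, 29). λ = (29 - 34)/(39 - 27) ≡ 42/12 mod 47. 12⁻¹ ≡ 4 (mod 47) since 12·4 = 48 ≡ 1, so λ ≡ 27.
  x = λ² - 27 - 39 = 729 - 66 ≡ 5; y = λ·(27 - 5) - 34 ≡ 43. → (5, 43)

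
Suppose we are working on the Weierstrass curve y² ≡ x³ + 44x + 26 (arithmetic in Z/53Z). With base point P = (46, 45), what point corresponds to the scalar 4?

Repeated addition: build up to 4P.
2P: tangent at (46, 45): λ = (3·46² + 44)/(2·45) ≡ 32/37. 37⁻¹ ≡ 43 (mod 53) since 37·43 = 1591 ≡ 1, so λ ≡ 32·43 ≡ 51.
  x = λ² - 46 - 46 = 2601 - 92 ≡ 18; y = λ·(46 - 18) - 45 ≡ 5. → (18, 5)
3P: (18, 5) + (46, 45). λ = (45 - 5)/(46 - 18) ≡ 40/28 mod 53. 28⁻¹ ≡ 36 (mod 53), so λ ≡ 9.
  x = λ² - 18 - 46 = 81 - 64 ≡ 17; y = λ·(18 - 17) - 5 ≡ 4. → (17, 4)
4P: (17, 4) + (46, 45). λ = (45 - 4)/(46 - 17) ≡ 41/29 mod 53. 29⁻¹ ≡ 11 (mod 53) since 29·11 = 319 ≡ 1, so λ ≡ 27.
  x = λ² - 17 - 46 = 729 - 63 ≡ 30; y = λ·(17 - 30) - 4 ≡ 16. → (30, 16)

(30, 16)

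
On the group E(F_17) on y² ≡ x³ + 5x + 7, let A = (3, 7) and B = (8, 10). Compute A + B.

(3, 7) + (8, 10). λ = (10 - 7)/(8 - 3) ≡ 3/5 mod 17. 5⁻¹ ≡ 7 (mod 17) since 5·7 = 35 ≡ 1, so λ ≡ 4.
  x = λ² - 3 - 8 = 16 - 11 ≡ 5; y = λ·(3 - 5) - 7 ≡ 2. → (5, 2)

(5, 2)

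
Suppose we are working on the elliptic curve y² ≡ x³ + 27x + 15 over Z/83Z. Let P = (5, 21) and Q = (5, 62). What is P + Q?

The two points share x = 5 and their y-coordinates satisfy 21 + 62 ≡ 0 (mod 83), so they are inverses. Their sum is the point at infinity.

O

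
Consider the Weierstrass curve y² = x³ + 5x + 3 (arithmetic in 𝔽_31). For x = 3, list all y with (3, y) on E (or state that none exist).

x³ + 5x + 3 = 45 ≡ 14 (mod 31).
Square roots of 14 mod 31: 13 and 18 (since 13² = 169 ≡ 14).

13, 18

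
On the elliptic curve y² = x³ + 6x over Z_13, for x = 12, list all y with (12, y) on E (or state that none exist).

x³ + 6x + 0 = 1800 ≡ 6 (mod 13).
6 is a non-residue mod 13; no y exists.

none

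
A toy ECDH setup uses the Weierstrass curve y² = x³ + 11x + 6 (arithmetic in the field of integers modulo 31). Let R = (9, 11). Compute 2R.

(10, 0)

tangent at (9, 11): λ = (3·9² + 11)/(2·11) ≡ 6/22. 22⁻¹ ≡ 24 (mod 31), so λ ≡ 6·24 ≡ 20.
  x = λ² - 9 - 9 = 400 - 18 ≡ 10; y = λ·(9 - 10) - 11 ≡ 0. → (10, 0)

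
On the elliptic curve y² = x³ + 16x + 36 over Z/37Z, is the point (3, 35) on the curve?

y² = 35² ≡ 4; x³ + 16x + 36 = 111 ≡ 0 (mod 37). 4 ≠ 0.

no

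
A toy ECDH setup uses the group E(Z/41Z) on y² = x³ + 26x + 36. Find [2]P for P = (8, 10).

tangent at (8, 10): λ = (3·8² + 26)/(2·10) ≡ 13/20. 20⁻¹ ≡ 39 (mod 41) since 20·39 = 780 ≡ 1, so λ ≡ 13·39 ≡ 15.
  x = λ² - 8 - 8 = 225 - 16 ≡ 4; y = λ·(8 - 4) - 10 ≡ 9. → (4, 9)

(4, 9)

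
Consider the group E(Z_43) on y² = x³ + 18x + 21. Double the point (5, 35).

tangent at (5, 35): λ = (3·5² + 18)/(2·35) ≡ 7/27. 27⁻¹ ≡ 8 (mod 43) since 27·8 = 216 ≡ 1, so λ ≡ 7·8 ≡ 13.
  x = λ² - 5 - 5 = 169 - 10 ≡ 30; y = λ·(5 - 30) - 35 ≡ 27. → (30, 27)

(30, 27)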